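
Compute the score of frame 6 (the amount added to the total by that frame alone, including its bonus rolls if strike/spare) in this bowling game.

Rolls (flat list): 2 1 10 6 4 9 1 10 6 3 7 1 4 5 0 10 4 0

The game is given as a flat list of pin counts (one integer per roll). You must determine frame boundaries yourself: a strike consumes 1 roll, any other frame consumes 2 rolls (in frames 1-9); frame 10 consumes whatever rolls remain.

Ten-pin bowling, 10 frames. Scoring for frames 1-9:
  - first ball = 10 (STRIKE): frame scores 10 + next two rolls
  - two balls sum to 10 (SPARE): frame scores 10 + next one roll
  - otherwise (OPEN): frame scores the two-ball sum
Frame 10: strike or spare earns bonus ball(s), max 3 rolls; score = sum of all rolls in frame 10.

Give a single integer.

Frame 1: OPEN (2+1=3). Cumulative: 3
Frame 2: STRIKE. 10 + next two rolls (6+4) = 20. Cumulative: 23
Frame 3: SPARE (6+4=10). 10 + next roll (9) = 19. Cumulative: 42
Frame 4: SPARE (9+1=10). 10 + next roll (10) = 20. Cumulative: 62
Frame 5: STRIKE. 10 + next two rolls (6+3) = 19. Cumulative: 81
Frame 6: OPEN (6+3=9). Cumulative: 90
Frame 7: OPEN (7+1=8). Cumulative: 98
Frame 8: OPEN (4+5=9). Cumulative: 107

Answer: 9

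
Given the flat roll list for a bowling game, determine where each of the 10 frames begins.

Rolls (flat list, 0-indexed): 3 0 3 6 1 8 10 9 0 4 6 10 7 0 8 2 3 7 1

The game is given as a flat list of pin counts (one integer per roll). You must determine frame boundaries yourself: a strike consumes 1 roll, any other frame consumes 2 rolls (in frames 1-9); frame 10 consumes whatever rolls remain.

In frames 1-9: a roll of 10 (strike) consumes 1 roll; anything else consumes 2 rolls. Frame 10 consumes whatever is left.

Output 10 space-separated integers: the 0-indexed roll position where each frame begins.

Frame 1 starts at roll index 0: rolls=3,0 (sum=3), consumes 2 rolls
Frame 2 starts at roll index 2: rolls=3,6 (sum=9), consumes 2 rolls
Frame 3 starts at roll index 4: rolls=1,8 (sum=9), consumes 2 rolls
Frame 4 starts at roll index 6: roll=10 (strike), consumes 1 roll
Frame 5 starts at roll index 7: rolls=9,0 (sum=9), consumes 2 rolls
Frame 6 starts at roll index 9: rolls=4,6 (sum=10), consumes 2 rolls
Frame 7 starts at roll index 11: roll=10 (strike), consumes 1 roll
Frame 8 starts at roll index 12: rolls=7,0 (sum=7), consumes 2 rolls
Frame 9 starts at roll index 14: rolls=8,2 (sum=10), consumes 2 rolls
Frame 10 starts at roll index 16: 3 remaining rolls

Answer: 0 2 4 6 7 9 11 12 14 16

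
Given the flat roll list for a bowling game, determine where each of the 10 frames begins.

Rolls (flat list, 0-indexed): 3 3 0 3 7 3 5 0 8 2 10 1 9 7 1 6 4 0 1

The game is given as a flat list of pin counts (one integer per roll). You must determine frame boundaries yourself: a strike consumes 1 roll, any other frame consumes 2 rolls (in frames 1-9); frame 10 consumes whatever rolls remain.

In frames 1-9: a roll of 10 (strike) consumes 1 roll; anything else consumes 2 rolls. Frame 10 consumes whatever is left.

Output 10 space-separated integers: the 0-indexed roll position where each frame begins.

Answer: 0 2 4 6 8 10 11 13 15 17

Derivation:
Frame 1 starts at roll index 0: rolls=3,3 (sum=6), consumes 2 rolls
Frame 2 starts at roll index 2: rolls=0,3 (sum=3), consumes 2 rolls
Frame 3 starts at roll index 4: rolls=7,3 (sum=10), consumes 2 rolls
Frame 4 starts at roll index 6: rolls=5,0 (sum=5), consumes 2 rolls
Frame 5 starts at roll index 8: rolls=8,2 (sum=10), consumes 2 rolls
Frame 6 starts at roll index 10: roll=10 (strike), consumes 1 roll
Frame 7 starts at roll index 11: rolls=1,9 (sum=10), consumes 2 rolls
Frame 8 starts at roll index 13: rolls=7,1 (sum=8), consumes 2 rolls
Frame 9 starts at roll index 15: rolls=6,4 (sum=10), consumes 2 rolls
Frame 10 starts at roll index 17: 2 remaining rolls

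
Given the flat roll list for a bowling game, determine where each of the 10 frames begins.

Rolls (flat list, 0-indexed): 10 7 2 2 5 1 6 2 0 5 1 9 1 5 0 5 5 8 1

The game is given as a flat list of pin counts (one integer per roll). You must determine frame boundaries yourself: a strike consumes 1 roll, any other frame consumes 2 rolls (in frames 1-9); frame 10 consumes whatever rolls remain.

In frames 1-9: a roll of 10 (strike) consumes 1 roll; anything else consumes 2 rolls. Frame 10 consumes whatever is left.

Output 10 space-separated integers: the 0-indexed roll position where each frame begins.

Frame 1 starts at roll index 0: roll=10 (strike), consumes 1 roll
Frame 2 starts at roll index 1: rolls=7,2 (sum=9), consumes 2 rolls
Frame 3 starts at roll index 3: rolls=2,5 (sum=7), consumes 2 rolls
Frame 4 starts at roll index 5: rolls=1,6 (sum=7), consumes 2 rolls
Frame 5 starts at roll index 7: rolls=2,0 (sum=2), consumes 2 rolls
Frame 6 starts at roll index 9: rolls=5,1 (sum=6), consumes 2 rolls
Frame 7 starts at roll index 11: rolls=9,1 (sum=10), consumes 2 rolls
Frame 8 starts at roll index 13: rolls=5,0 (sum=5), consumes 2 rolls
Frame 9 starts at roll index 15: rolls=5,5 (sum=10), consumes 2 rolls
Frame 10 starts at roll index 17: 2 remaining rolls

Answer: 0 1 3 5 7 9 11 13 15 17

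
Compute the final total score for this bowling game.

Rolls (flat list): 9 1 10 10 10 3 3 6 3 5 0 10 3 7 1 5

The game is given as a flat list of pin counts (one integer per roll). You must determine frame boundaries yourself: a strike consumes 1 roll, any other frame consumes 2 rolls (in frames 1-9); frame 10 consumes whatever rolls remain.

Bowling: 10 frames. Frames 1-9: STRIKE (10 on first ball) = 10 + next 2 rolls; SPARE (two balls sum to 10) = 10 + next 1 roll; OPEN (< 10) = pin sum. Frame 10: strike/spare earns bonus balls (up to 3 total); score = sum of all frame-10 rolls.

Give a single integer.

Answer: 146

Derivation:
Frame 1: SPARE (9+1=10). 10 + next roll (10) = 20. Cumulative: 20
Frame 2: STRIKE. 10 + next two rolls (10+10) = 30. Cumulative: 50
Frame 3: STRIKE. 10 + next two rolls (10+3) = 23. Cumulative: 73
Frame 4: STRIKE. 10 + next two rolls (3+3) = 16. Cumulative: 89
Frame 5: OPEN (3+3=6). Cumulative: 95
Frame 6: OPEN (6+3=9). Cumulative: 104
Frame 7: OPEN (5+0=5). Cumulative: 109
Frame 8: STRIKE. 10 + next two rolls (3+7) = 20. Cumulative: 129
Frame 9: SPARE (3+7=10). 10 + next roll (1) = 11. Cumulative: 140
Frame 10: OPEN. Sum of all frame-10 rolls (1+5) = 6. Cumulative: 146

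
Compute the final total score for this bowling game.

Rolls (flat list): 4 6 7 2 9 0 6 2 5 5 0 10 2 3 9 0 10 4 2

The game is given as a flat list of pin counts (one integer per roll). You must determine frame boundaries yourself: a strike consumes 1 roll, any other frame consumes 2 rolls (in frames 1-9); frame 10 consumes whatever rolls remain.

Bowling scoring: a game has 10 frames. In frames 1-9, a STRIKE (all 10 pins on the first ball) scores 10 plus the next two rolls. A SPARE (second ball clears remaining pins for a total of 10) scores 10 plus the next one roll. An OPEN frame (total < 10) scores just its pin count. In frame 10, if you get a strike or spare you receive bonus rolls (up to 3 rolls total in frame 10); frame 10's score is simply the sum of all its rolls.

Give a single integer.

Answer: 101

Derivation:
Frame 1: SPARE (4+6=10). 10 + next roll (7) = 17. Cumulative: 17
Frame 2: OPEN (7+2=9). Cumulative: 26
Frame 3: OPEN (9+0=9). Cumulative: 35
Frame 4: OPEN (6+2=8). Cumulative: 43
Frame 5: SPARE (5+5=10). 10 + next roll (0) = 10. Cumulative: 53
Frame 6: SPARE (0+10=10). 10 + next roll (2) = 12. Cumulative: 65
Frame 7: OPEN (2+3=5). Cumulative: 70
Frame 8: OPEN (9+0=9). Cumulative: 79
Frame 9: STRIKE. 10 + next two rolls (4+2) = 16. Cumulative: 95
Frame 10: OPEN. Sum of all frame-10 rolls (4+2) = 6. Cumulative: 101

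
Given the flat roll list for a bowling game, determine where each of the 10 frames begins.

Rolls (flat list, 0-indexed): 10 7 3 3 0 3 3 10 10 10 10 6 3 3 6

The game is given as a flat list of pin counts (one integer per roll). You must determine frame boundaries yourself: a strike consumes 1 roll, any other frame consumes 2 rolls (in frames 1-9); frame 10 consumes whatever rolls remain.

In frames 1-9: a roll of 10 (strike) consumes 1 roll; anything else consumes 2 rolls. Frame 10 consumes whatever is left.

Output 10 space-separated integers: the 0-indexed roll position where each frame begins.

Frame 1 starts at roll index 0: roll=10 (strike), consumes 1 roll
Frame 2 starts at roll index 1: rolls=7,3 (sum=10), consumes 2 rolls
Frame 3 starts at roll index 3: rolls=3,0 (sum=3), consumes 2 rolls
Frame 4 starts at roll index 5: rolls=3,3 (sum=6), consumes 2 rolls
Frame 5 starts at roll index 7: roll=10 (strike), consumes 1 roll
Frame 6 starts at roll index 8: roll=10 (strike), consumes 1 roll
Frame 7 starts at roll index 9: roll=10 (strike), consumes 1 roll
Frame 8 starts at roll index 10: roll=10 (strike), consumes 1 roll
Frame 9 starts at roll index 11: rolls=6,3 (sum=9), consumes 2 rolls
Frame 10 starts at roll index 13: 2 remaining rolls

Answer: 0 1 3 5 7 8 9 10 11 13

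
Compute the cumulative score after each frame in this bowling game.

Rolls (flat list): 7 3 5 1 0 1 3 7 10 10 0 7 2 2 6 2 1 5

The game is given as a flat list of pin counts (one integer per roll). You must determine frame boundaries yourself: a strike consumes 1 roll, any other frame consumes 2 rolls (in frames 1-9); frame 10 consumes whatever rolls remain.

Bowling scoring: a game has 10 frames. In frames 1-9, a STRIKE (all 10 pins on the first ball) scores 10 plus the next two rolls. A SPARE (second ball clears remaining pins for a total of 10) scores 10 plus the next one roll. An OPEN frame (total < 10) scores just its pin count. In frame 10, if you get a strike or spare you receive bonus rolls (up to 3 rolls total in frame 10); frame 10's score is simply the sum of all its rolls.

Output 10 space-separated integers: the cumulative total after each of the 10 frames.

Frame 1: SPARE (7+3=10). 10 + next roll (5) = 15. Cumulative: 15
Frame 2: OPEN (5+1=6). Cumulative: 21
Frame 3: OPEN (0+1=1). Cumulative: 22
Frame 4: SPARE (3+7=10). 10 + next roll (10) = 20. Cumulative: 42
Frame 5: STRIKE. 10 + next two rolls (10+0) = 20. Cumulative: 62
Frame 6: STRIKE. 10 + next two rolls (0+7) = 17. Cumulative: 79
Frame 7: OPEN (0+7=7). Cumulative: 86
Frame 8: OPEN (2+2=4). Cumulative: 90
Frame 9: OPEN (6+2=8). Cumulative: 98
Frame 10: OPEN. Sum of all frame-10 rolls (1+5) = 6. Cumulative: 104

Answer: 15 21 22 42 62 79 86 90 98 104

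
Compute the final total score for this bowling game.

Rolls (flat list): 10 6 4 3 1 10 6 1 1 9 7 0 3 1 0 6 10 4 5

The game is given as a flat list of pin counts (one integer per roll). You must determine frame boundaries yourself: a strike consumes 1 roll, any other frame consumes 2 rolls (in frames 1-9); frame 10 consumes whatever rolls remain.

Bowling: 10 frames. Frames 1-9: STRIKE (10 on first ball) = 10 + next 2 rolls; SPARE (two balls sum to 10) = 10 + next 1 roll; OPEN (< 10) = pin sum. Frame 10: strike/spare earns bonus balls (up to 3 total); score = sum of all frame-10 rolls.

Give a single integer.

Answer: 114

Derivation:
Frame 1: STRIKE. 10 + next two rolls (6+4) = 20. Cumulative: 20
Frame 2: SPARE (6+4=10). 10 + next roll (3) = 13. Cumulative: 33
Frame 3: OPEN (3+1=4). Cumulative: 37
Frame 4: STRIKE. 10 + next two rolls (6+1) = 17. Cumulative: 54
Frame 5: OPEN (6+1=7). Cumulative: 61
Frame 6: SPARE (1+9=10). 10 + next roll (7) = 17. Cumulative: 78
Frame 7: OPEN (7+0=7). Cumulative: 85
Frame 8: OPEN (3+1=4). Cumulative: 89
Frame 9: OPEN (0+6=6). Cumulative: 95
Frame 10: STRIKE. Sum of all frame-10 rolls (10+4+5) = 19. Cumulative: 114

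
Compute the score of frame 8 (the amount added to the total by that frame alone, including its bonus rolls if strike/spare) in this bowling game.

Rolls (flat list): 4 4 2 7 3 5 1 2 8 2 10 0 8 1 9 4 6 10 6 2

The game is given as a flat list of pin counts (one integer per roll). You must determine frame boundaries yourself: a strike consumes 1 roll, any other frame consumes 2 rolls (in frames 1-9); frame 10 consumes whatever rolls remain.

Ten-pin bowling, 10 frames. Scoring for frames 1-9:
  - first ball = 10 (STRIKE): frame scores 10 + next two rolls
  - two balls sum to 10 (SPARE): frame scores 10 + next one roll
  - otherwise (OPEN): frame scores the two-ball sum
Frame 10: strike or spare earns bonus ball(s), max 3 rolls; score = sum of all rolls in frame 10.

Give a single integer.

Answer: 14

Derivation:
Frame 1: OPEN (4+4=8). Cumulative: 8
Frame 2: OPEN (2+7=9). Cumulative: 17
Frame 3: OPEN (3+5=8). Cumulative: 25
Frame 4: OPEN (1+2=3). Cumulative: 28
Frame 5: SPARE (8+2=10). 10 + next roll (10) = 20. Cumulative: 48
Frame 6: STRIKE. 10 + next two rolls (0+8) = 18. Cumulative: 66
Frame 7: OPEN (0+8=8). Cumulative: 74
Frame 8: SPARE (1+9=10). 10 + next roll (4) = 14. Cumulative: 88
Frame 9: SPARE (4+6=10). 10 + next roll (10) = 20. Cumulative: 108
Frame 10: STRIKE. Sum of all frame-10 rolls (10+6+2) = 18. Cumulative: 126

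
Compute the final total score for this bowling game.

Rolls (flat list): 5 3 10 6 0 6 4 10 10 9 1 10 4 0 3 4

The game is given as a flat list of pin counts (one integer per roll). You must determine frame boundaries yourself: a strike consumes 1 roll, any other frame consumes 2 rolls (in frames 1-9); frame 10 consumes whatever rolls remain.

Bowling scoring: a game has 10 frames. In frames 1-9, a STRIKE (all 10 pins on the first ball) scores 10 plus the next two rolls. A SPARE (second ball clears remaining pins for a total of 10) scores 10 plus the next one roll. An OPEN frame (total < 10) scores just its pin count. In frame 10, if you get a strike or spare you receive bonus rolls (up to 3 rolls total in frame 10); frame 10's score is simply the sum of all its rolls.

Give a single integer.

Frame 1: OPEN (5+3=8). Cumulative: 8
Frame 2: STRIKE. 10 + next two rolls (6+0) = 16. Cumulative: 24
Frame 3: OPEN (6+0=6). Cumulative: 30
Frame 4: SPARE (6+4=10). 10 + next roll (10) = 20. Cumulative: 50
Frame 5: STRIKE. 10 + next two rolls (10+9) = 29. Cumulative: 79
Frame 6: STRIKE. 10 + next two rolls (9+1) = 20. Cumulative: 99
Frame 7: SPARE (9+1=10). 10 + next roll (10) = 20. Cumulative: 119
Frame 8: STRIKE. 10 + next two rolls (4+0) = 14. Cumulative: 133
Frame 9: OPEN (4+0=4). Cumulative: 137
Frame 10: OPEN. Sum of all frame-10 rolls (3+4) = 7. Cumulative: 144

Answer: 144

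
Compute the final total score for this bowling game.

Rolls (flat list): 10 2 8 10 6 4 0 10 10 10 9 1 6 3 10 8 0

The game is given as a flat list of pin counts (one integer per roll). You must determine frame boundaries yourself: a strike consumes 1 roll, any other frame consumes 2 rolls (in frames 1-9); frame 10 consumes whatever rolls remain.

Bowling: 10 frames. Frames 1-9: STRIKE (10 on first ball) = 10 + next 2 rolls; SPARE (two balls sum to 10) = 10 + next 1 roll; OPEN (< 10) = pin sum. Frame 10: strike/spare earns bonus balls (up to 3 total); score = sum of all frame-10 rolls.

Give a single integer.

Frame 1: STRIKE. 10 + next two rolls (2+8) = 20. Cumulative: 20
Frame 2: SPARE (2+8=10). 10 + next roll (10) = 20. Cumulative: 40
Frame 3: STRIKE. 10 + next two rolls (6+4) = 20. Cumulative: 60
Frame 4: SPARE (6+4=10). 10 + next roll (0) = 10. Cumulative: 70
Frame 5: SPARE (0+10=10). 10 + next roll (10) = 20. Cumulative: 90
Frame 6: STRIKE. 10 + next two rolls (10+9) = 29. Cumulative: 119
Frame 7: STRIKE. 10 + next two rolls (9+1) = 20. Cumulative: 139
Frame 8: SPARE (9+1=10). 10 + next roll (6) = 16. Cumulative: 155
Frame 9: OPEN (6+3=9). Cumulative: 164
Frame 10: STRIKE. Sum of all frame-10 rolls (10+8+0) = 18. Cumulative: 182

Answer: 182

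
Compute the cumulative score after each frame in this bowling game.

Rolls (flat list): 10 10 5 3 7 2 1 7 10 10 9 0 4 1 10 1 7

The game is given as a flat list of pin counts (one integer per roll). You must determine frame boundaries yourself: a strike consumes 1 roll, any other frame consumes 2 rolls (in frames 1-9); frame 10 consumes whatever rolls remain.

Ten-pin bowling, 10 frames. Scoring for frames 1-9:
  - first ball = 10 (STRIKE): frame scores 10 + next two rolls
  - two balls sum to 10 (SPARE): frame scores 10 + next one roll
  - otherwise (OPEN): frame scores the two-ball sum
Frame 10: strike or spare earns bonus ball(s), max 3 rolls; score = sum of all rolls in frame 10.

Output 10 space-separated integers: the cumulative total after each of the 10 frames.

Frame 1: STRIKE. 10 + next two rolls (10+5) = 25. Cumulative: 25
Frame 2: STRIKE. 10 + next two rolls (5+3) = 18. Cumulative: 43
Frame 3: OPEN (5+3=8). Cumulative: 51
Frame 4: OPEN (7+2=9). Cumulative: 60
Frame 5: OPEN (1+7=8). Cumulative: 68
Frame 6: STRIKE. 10 + next two rolls (10+9) = 29. Cumulative: 97
Frame 7: STRIKE. 10 + next two rolls (9+0) = 19. Cumulative: 116
Frame 8: OPEN (9+0=9). Cumulative: 125
Frame 9: OPEN (4+1=5). Cumulative: 130
Frame 10: STRIKE. Sum of all frame-10 rolls (10+1+7) = 18. Cumulative: 148

Answer: 25 43 51 60 68 97 116 125 130 148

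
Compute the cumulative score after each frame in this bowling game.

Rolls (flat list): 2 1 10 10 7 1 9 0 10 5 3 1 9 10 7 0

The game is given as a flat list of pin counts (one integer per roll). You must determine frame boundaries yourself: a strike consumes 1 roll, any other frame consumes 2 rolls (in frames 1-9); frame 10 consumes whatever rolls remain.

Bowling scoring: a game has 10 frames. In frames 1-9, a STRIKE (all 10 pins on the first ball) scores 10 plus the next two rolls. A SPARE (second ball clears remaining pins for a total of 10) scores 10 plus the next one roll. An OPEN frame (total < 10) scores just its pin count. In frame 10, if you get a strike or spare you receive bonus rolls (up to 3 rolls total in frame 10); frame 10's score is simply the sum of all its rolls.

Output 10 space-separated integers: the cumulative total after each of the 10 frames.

Frame 1: OPEN (2+1=3). Cumulative: 3
Frame 2: STRIKE. 10 + next two rolls (10+7) = 27. Cumulative: 30
Frame 3: STRIKE. 10 + next two rolls (7+1) = 18. Cumulative: 48
Frame 4: OPEN (7+1=8). Cumulative: 56
Frame 5: OPEN (9+0=9). Cumulative: 65
Frame 6: STRIKE. 10 + next two rolls (5+3) = 18. Cumulative: 83
Frame 7: OPEN (5+3=8). Cumulative: 91
Frame 8: SPARE (1+9=10). 10 + next roll (10) = 20. Cumulative: 111
Frame 9: STRIKE. 10 + next two rolls (7+0) = 17. Cumulative: 128
Frame 10: OPEN. Sum of all frame-10 rolls (7+0) = 7. Cumulative: 135

Answer: 3 30 48 56 65 83 91 111 128 135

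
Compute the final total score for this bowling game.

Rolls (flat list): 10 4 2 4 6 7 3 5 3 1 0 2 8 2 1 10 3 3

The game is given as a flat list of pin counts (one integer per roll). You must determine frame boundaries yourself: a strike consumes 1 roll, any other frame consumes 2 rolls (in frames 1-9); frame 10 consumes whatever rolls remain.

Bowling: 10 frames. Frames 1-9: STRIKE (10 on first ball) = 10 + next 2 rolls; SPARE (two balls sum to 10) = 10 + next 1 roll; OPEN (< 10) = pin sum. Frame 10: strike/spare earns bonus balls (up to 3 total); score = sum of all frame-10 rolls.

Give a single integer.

Answer: 100

Derivation:
Frame 1: STRIKE. 10 + next two rolls (4+2) = 16. Cumulative: 16
Frame 2: OPEN (4+2=6). Cumulative: 22
Frame 3: SPARE (4+6=10). 10 + next roll (7) = 17. Cumulative: 39
Frame 4: SPARE (7+3=10). 10 + next roll (5) = 15. Cumulative: 54
Frame 5: OPEN (5+3=8). Cumulative: 62
Frame 6: OPEN (1+0=1). Cumulative: 63
Frame 7: SPARE (2+8=10). 10 + next roll (2) = 12. Cumulative: 75
Frame 8: OPEN (2+1=3). Cumulative: 78
Frame 9: STRIKE. 10 + next two rolls (3+3) = 16. Cumulative: 94
Frame 10: OPEN. Sum of all frame-10 rolls (3+3) = 6. Cumulative: 100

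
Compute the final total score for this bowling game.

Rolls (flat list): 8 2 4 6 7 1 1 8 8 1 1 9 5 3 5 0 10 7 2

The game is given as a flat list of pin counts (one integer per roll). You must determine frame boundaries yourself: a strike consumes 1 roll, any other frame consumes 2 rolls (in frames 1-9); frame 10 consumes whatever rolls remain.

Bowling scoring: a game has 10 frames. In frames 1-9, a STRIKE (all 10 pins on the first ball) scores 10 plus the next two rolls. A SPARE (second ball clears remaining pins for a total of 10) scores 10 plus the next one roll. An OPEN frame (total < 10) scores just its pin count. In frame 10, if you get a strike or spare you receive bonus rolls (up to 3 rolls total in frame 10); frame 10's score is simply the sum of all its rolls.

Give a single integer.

Answer: 113

Derivation:
Frame 1: SPARE (8+2=10). 10 + next roll (4) = 14. Cumulative: 14
Frame 2: SPARE (4+6=10). 10 + next roll (7) = 17. Cumulative: 31
Frame 3: OPEN (7+1=8). Cumulative: 39
Frame 4: OPEN (1+8=9). Cumulative: 48
Frame 5: OPEN (8+1=9). Cumulative: 57
Frame 6: SPARE (1+9=10). 10 + next roll (5) = 15. Cumulative: 72
Frame 7: OPEN (5+3=8). Cumulative: 80
Frame 8: OPEN (5+0=5). Cumulative: 85
Frame 9: STRIKE. 10 + next two rolls (7+2) = 19. Cumulative: 104
Frame 10: OPEN. Sum of all frame-10 rolls (7+2) = 9. Cumulative: 113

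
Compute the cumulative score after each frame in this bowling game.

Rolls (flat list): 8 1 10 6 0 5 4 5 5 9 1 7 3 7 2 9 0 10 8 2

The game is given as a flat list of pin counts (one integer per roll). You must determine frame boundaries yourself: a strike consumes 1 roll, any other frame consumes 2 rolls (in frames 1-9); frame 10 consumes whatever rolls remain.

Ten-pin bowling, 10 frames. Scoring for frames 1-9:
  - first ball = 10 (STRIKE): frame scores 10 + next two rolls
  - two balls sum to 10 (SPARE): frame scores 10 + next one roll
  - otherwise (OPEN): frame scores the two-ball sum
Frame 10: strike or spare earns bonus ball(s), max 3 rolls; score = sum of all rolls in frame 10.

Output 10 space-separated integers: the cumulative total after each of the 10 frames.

Answer: 9 25 31 40 59 76 93 102 111 131

Derivation:
Frame 1: OPEN (8+1=9). Cumulative: 9
Frame 2: STRIKE. 10 + next two rolls (6+0) = 16. Cumulative: 25
Frame 3: OPEN (6+0=6). Cumulative: 31
Frame 4: OPEN (5+4=9). Cumulative: 40
Frame 5: SPARE (5+5=10). 10 + next roll (9) = 19. Cumulative: 59
Frame 6: SPARE (9+1=10). 10 + next roll (7) = 17. Cumulative: 76
Frame 7: SPARE (7+3=10). 10 + next roll (7) = 17. Cumulative: 93
Frame 8: OPEN (7+2=9). Cumulative: 102
Frame 9: OPEN (9+0=9). Cumulative: 111
Frame 10: STRIKE. Sum of all frame-10 rolls (10+8+2) = 20. Cumulative: 131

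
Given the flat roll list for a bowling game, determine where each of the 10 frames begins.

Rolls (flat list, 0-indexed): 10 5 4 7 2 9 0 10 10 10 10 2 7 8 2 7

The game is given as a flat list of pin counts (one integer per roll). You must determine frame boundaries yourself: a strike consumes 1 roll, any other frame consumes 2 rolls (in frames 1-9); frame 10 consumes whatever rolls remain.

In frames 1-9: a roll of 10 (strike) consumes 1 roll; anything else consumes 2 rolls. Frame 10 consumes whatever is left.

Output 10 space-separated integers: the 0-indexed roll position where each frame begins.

Frame 1 starts at roll index 0: roll=10 (strike), consumes 1 roll
Frame 2 starts at roll index 1: rolls=5,4 (sum=9), consumes 2 rolls
Frame 3 starts at roll index 3: rolls=7,2 (sum=9), consumes 2 rolls
Frame 4 starts at roll index 5: rolls=9,0 (sum=9), consumes 2 rolls
Frame 5 starts at roll index 7: roll=10 (strike), consumes 1 roll
Frame 6 starts at roll index 8: roll=10 (strike), consumes 1 roll
Frame 7 starts at roll index 9: roll=10 (strike), consumes 1 roll
Frame 8 starts at roll index 10: roll=10 (strike), consumes 1 roll
Frame 9 starts at roll index 11: rolls=2,7 (sum=9), consumes 2 rolls
Frame 10 starts at roll index 13: 3 remaining rolls

Answer: 0 1 3 5 7 8 9 10 11 13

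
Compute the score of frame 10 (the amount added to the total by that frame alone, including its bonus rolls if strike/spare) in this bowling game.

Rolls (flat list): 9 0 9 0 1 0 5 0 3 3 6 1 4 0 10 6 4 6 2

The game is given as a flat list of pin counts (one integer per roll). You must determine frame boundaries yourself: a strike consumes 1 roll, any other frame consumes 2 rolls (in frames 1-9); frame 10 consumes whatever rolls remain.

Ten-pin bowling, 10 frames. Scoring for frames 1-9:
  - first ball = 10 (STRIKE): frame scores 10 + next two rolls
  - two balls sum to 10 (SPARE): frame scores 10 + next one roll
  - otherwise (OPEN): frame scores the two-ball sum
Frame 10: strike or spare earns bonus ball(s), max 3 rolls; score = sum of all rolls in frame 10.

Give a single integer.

Frame 1: OPEN (9+0=9). Cumulative: 9
Frame 2: OPEN (9+0=9). Cumulative: 18
Frame 3: OPEN (1+0=1). Cumulative: 19
Frame 4: OPEN (5+0=5). Cumulative: 24
Frame 5: OPEN (3+3=6). Cumulative: 30
Frame 6: OPEN (6+1=7). Cumulative: 37
Frame 7: OPEN (4+0=4). Cumulative: 41
Frame 8: STRIKE. 10 + next two rolls (6+4) = 20. Cumulative: 61
Frame 9: SPARE (6+4=10). 10 + next roll (6) = 16. Cumulative: 77
Frame 10: OPEN. Sum of all frame-10 rolls (6+2) = 8. Cumulative: 85

Answer: 8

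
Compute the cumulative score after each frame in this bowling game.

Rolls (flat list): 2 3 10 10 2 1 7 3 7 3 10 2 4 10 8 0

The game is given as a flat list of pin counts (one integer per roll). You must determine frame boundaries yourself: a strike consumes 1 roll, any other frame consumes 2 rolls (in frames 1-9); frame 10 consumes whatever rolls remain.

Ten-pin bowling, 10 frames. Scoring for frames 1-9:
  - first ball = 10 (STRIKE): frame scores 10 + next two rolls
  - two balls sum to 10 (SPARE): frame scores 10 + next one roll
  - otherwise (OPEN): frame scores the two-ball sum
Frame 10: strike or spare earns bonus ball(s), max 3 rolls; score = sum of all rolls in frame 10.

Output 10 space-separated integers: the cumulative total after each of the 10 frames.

Answer: 5 27 40 43 60 80 96 102 120 128

Derivation:
Frame 1: OPEN (2+3=5). Cumulative: 5
Frame 2: STRIKE. 10 + next two rolls (10+2) = 22. Cumulative: 27
Frame 3: STRIKE. 10 + next two rolls (2+1) = 13. Cumulative: 40
Frame 4: OPEN (2+1=3). Cumulative: 43
Frame 5: SPARE (7+3=10). 10 + next roll (7) = 17. Cumulative: 60
Frame 6: SPARE (7+3=10). 10 + next roll (10) = 20. Cumulative: 80
Frame 7: STRIKE. 10 + next two rolls (2+4) = 16. Cumulative: 96
Frame 8: OPEN (2+4=6). Cumulative: 102
Frame 9: STRIKE. 10 + next two rolls (8+0) = 18. Cumulative: 120
Frame 10: OPEN. Sum of all frame-10 rolls (8+0) = 8. Cumulative: 128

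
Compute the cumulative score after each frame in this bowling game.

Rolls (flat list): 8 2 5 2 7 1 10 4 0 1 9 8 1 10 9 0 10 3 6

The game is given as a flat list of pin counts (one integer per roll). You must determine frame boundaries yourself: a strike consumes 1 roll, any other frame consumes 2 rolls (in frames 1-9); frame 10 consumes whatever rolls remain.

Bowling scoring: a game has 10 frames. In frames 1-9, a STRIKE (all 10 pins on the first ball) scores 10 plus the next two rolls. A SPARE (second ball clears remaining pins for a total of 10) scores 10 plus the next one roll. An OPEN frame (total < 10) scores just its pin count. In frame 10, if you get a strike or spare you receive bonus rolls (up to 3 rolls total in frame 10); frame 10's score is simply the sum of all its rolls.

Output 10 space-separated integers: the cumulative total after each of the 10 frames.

Answer: 15 22 30 44 48 66 75 94 103 122

Derivation:
Frame 1: SPARE (8+2=10). 10 + next roll (5) = 15. Cumulative: 15
Frame 2: OPEN (5+2=7). Cumulative: 22
Frame 3: OPEN (7+1=8). Cumulative: 30
Frame 4: STRIKE. 10 + next two rolls (4+0) = 14. Cumulative: 44
Frame 5: OPEN (4+0=4). Cumulative: 48
Frame 6: SPARE (1+9=10). 10 + next roll (8) = 18. Cumulative: 66
Frame 7: OPEN (8+1=9). Cumulative: 75
Frame 8: STRIKE. 10 + next two rolls (9+0) = 19. Cumulative: 94
Frame 9: OPEN (9+0=9). Cumulative: 103
Frame 10: STRIKE. Sum of all frame-10 rolls (10+3+6) = 19. Cumulative: 122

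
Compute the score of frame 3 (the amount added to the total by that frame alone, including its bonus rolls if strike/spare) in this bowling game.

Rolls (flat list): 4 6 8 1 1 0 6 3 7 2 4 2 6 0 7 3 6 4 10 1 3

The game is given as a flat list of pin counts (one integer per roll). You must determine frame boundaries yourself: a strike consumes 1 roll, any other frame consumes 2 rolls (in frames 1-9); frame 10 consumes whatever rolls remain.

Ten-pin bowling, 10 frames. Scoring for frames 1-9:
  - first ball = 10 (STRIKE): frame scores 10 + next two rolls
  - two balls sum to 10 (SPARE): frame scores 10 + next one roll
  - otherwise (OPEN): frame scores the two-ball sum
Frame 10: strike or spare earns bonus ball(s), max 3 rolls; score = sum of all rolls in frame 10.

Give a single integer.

Frame 1: SPARE (4+6=10). 10 + next roll (8) = 18. Cumulative: 18
Frame 2: OPEN (8+1=9). Cumulative: 27
Frame 3: OPEN (1+0=1). Cumulative: 28
Frame 4: OPEN (6+3=9). Cumulative: 37
Frame 5: OPEN (7+2=9). Cumulative: 46

Answer: 1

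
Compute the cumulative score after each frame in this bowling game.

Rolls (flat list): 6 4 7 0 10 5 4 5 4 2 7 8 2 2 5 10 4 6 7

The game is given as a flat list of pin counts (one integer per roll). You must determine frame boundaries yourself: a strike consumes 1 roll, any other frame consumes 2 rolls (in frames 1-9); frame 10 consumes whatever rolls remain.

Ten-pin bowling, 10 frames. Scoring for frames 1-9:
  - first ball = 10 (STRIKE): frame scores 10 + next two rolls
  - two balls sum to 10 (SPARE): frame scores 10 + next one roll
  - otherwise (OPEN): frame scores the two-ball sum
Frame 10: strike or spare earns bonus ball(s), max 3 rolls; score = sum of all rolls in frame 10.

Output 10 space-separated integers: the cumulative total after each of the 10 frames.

Answer: 17 24 43 52 61 70 82 89 109 126

Derivation:
Frame 1: SPARE (6+4=10). 10 + next roll (7) = 17. Cumulative: 17
Frame 2: OPEN (7+0=7). Cumulative: 24
Frame 3: STRIKE. 10 + next two rolls (5+4) = 19. Cumulative: 43
Frame 4: OPEN (5+4=9). Cumulative: 52
Frame 5: OPEN (5+4=9). Cumulative: 61
Frame 6: OPEN (2+7=9). Cumulative: 70
Frame 7: SPARE (8+2=10). 10 + next roll (2) = 12. Cumulative: 82
Frame 8: OPEN (2+5=7). Cumulative: 89
Frame 9: STRIKE. 10 + next two rolls (4+6) = 20. Cumulative: 109
Frame 10: SPARE. Sum of all frame-10 rolls (4+6+7) = 17. Cumulative: 126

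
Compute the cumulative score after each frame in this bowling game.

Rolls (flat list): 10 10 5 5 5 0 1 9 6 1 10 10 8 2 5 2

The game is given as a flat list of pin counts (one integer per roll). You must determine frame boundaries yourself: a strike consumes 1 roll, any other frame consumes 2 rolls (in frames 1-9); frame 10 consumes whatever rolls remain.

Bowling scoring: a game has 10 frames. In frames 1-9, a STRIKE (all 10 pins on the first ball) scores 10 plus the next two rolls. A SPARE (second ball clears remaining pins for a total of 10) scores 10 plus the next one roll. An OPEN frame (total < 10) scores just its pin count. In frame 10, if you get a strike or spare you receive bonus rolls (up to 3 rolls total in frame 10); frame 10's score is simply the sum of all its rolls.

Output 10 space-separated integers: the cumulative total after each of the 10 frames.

Frame 1: STRIKE. 10 + next two rolls (10+5) = 25. Cumulative: 25
Frame 2: STRIKE. 10 + next two rolls (5+5) = 20. Cumulative: 45
Frame 3: SPARE (5+5=10). 10 + next roll (5) = 15. Cumulative: 60
Frame 4: OPEN (5+0=5). Cumulative: 65
Frame 5: SPARE (1+9=10). 10 + next roll (6) = 16. Cumulative: 81
Frame 6: OPEN (6+1=7). Cumulative: 88
Frame 7: STRIKE. 10 + next two rolls (10+8) = 28. Cumulative: 116
Frame 8: STRIKE. 10 + next two rolls (8+2) = 20. Cumulative: 136
Frame 9: SPARE (8+2=10). 10 + next roll (5) = 15. Cumulative: 151
Frame 10: OPEN. Sum of all frame-10 rolls (5+2) = 7. Cumulative: 158

Answer: 25 45 60 65 81 88 116 136 151 158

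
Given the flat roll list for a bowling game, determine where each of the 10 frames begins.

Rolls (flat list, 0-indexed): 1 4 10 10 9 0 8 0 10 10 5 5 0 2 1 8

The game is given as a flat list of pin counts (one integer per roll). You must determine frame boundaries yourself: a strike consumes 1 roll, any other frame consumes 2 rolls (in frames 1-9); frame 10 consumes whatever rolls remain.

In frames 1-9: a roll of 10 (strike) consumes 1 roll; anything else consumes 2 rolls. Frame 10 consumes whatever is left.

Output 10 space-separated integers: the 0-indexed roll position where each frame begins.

Frame 1 starts at roll index 0: rolls=1,4 (sum=5), consumes 2 rolls
Frame 2 starts at roll index 2: roll=10 (strike), consumes 1 roll
Frame 3 starts at roll index 3: roll=10 (strike), consumes 1 roll
Frame 4 starts at roll index 4: rolls=9,0 (sum=9), consumes 2 rolls
Frame 5 starts at roll index 6: rolls=8,0 (sum=8), consumes 2 rolls
Frame 6 starts at roll index 8: roll=10 (strike), consumes 1 roll
Frame 7 starts at roll index 9: roll=10 (strike), consumes 1 roll
Frame 8 starts at roll index 10: rolls=5,5 (sum=10), consumes 2 rolls
Frame 9 starts at roll index 12: rolls=0,2 (sum=2), consumes 2 rolls
Frame 10 starts at roll index 14: 2 remaining rolls

Answer: 0 2 3 4 6 8 9 10 12 14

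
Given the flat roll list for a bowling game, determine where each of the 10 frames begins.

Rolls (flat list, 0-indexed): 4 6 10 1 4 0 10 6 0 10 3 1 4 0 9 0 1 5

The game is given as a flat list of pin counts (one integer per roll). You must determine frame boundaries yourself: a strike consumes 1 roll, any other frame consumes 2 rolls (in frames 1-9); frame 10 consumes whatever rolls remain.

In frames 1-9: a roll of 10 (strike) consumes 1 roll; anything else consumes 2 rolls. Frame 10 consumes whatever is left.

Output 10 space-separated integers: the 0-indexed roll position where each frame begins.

Frame 1 starts at roll index 0: rolls=4,6 (sum=10), consumes 2 rolls
Frame 2 starts at roll index 2: roll=10 (strike), consumes 1 roll
Frame 3 starts at roll index 3: rolls=1,4 (sum=5), consumes 2 rolls
Frame 4 starts at roll index 5: rolls=0,10 (sum=10), consumes 2 rolls
Frame 5 starts at roll index 7: rolls=6,0 (sum=6), consumes 2 rolls
Frame 6 starts at roll index 9: roll=10 (strike), consumes 1 roll
Frame 7 starts at roll index 10: rolls=3,1 (sum=4), consumes 2 rolls
Frame 8 starts at roll index 12: rolls=4,0 (sum=4), consumes 2 rolls
Frame 9 starts at roll index 14: rolls=9,0 (sum=9), consumes 2 rolls
Frame 10 starts at roll index 16: 2 remaining rolls

Answer: 0 2 3 5 7 9 10 12 14 16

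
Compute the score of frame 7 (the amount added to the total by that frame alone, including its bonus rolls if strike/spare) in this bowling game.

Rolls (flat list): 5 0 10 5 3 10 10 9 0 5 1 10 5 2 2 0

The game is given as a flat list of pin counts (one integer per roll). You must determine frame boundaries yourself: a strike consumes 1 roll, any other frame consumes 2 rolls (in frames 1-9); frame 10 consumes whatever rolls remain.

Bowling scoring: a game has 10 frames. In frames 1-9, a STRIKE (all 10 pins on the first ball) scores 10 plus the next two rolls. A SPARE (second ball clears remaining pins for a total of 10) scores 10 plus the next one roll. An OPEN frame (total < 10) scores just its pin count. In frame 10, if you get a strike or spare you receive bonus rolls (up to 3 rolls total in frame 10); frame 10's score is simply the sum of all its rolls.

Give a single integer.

Answer: 6

Derivation:
Frame 1: OPEN (5+0=5). Cumulative: 5
Frame 2: STRIKE. 10 + next two rolls (5+3) = 18. Cumulative: 23
Frame 3: OPEN (5+3=8). Cumulative: 31
Frame 4: STRIKE. 10 + next two rolls (10+9) = 29. Cumulative: 60
Frame 5: STRIKE. 10 + next two rolls (9+0) = 19. Cumulative: 79
Frame 6: OPEN (9+0=9). Cumulative: 88
Frame 7: OPEN (5+1=6). Cumulative: 94
Frame 8: STRIKE. 10 + next two rolls (5+2) = 17. Cumulative: 111
Frame 9: OPEN (5+2=7). Cumulative: 118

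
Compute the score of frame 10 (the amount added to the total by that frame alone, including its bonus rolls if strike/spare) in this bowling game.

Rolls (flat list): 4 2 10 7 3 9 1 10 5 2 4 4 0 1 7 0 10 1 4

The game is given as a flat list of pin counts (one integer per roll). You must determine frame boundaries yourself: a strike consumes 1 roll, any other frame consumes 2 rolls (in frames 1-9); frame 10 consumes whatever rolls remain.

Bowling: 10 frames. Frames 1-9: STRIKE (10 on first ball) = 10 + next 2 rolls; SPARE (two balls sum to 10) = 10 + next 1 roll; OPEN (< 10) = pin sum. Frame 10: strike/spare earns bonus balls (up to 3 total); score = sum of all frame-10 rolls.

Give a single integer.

Frame 1: OPEN (4+2=6). Cumulative: 6
Frame 2: STRIKE. 10 + next two rolls (7+3) = 20. Cumulative: 26
Frame 3: SPARE (7+3=10). 10 + next roll (9) = 19. Cumulative: 45
Frame 4: SPARE (9+1=10). 10 + next roll (10) = 20. Cumulative: 65
Frame 5: STRIKE. 10 + next two rolls (5+2) = 17. Cumulative: 82
Frame 6: OPEN (5+2=7). Cumulative: 89
Frame 7: OPEN (4+4=8). Cumulative: 97
Frame 8: OPEN (0+1=1). Cumulative: 98
Frame 9: OPEN (7+0=7). Cumulative: 105
Frame 10: STRIKE. Sum of all frame-10 rolls (10+1+4) = 15. Cumulative: 120

Answer: 15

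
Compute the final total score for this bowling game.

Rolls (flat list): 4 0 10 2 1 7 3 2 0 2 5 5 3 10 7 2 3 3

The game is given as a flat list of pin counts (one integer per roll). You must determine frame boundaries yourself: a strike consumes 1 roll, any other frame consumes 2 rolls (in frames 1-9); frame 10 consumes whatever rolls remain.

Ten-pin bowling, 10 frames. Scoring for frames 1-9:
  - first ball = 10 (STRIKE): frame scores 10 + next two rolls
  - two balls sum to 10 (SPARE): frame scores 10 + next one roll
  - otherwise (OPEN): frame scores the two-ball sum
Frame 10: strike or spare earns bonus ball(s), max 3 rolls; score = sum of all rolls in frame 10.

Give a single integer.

Answer: 83

Derivation:
Frame 1: OPEN (4+0=4). Cumulative: 4
Frame 2: STRIKE. 10 + next two rolls (2+1) = 13. Cumulative: 17
Frame 3: OPEN (2+1=3). Cumulative: 20
Frame 4: SPARE (7+3=10). 10 + next roll (2) = 12. Cumulative: 32
Frame 5: OPEN (2+0=2). Cumulative: 34
Frame 6: OPEN (2+5=7). Cumulative: 41
Frame 7: OPEN (5+3=8). Cumulative: 49
Frame 8: STRIKE. 10 + next two rolls (7+2) = 19. Cumulative: 68
Frame 9: OPEN (7+2=9). Cumulative: 77
Frame 10: OPEN. Sum of all frame-10 rolls (3+3) = 6. Cumulative: 83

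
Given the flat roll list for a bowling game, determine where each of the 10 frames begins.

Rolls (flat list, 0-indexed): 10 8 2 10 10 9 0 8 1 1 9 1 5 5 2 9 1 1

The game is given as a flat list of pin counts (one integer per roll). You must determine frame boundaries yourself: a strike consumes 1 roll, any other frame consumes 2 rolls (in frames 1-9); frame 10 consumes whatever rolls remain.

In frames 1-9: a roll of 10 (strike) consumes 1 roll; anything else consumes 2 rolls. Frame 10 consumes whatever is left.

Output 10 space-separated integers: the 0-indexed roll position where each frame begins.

Answer: 0 1 3 4 5 7 9 11 13 15

Derivation:
Frame 1 starts at roll index 0: roll=10 (strike), consumes 1 roll
Frame 2 starts at roll index 1: rolls=8,2 (sum=10), consumes 2 rolls
Frame 3 starts at roll index 3: roll=10 (strike), consumes 1 roll
Frame 4 starts at roll index 4: roll=10 (strike), consumes 1 roll
Frame 5 starts at roll index 5: rolls=9,0 (sum=9), consumes 2 rolls
Frame 6 starts at roll index 7: rolls=8,1 (sum=9), consumes 2 rolls
Frame 7 starts at roll index 9: rolls=1,9 (sum=10), consumes 2 rolls
Frame 8 starts at roll index 11: rolls=1,5 (sum=6), consumes 2 rolls
Frame 9 starts at roll index 13: rolls=5,2 (sum=7), consumes 2 rolls
Frame 10 starts at roll index 15: 3 remaining rolls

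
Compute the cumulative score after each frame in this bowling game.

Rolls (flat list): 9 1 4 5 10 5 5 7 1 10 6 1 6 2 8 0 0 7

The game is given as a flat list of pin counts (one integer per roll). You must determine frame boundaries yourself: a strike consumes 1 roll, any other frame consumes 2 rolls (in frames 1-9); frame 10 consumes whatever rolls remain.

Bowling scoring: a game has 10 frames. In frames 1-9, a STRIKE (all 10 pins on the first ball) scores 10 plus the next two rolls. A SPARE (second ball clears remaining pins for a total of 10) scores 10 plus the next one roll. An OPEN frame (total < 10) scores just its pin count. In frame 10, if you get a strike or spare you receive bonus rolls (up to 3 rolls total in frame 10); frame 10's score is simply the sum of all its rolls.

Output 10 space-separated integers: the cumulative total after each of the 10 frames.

Frame 1: SPARE (9+1=10). 10 + next roll (4) = 14. Cumulative: 14
Frame 2: OPEN (4+5=9). Cumulative: 23
Frame 3: STRIKE. 10 + next two rolls (5+5) = 20. Cumulative: 43
Frame 4: SPARE (5+5=10). 10 + next roll (7) = 17. Cumulative: 60
Frame 5: OPEN (7+1=8). Cumulative: 68
Frame 6: STRIKE. 10 + next two rolls (6+1) = 17. Cumulative: 85
Frame 7: OPEN (6+1=7). Cumulative: 92
Frame 8: OPEN (6+2=8). Cumulative: 100
Frame 9: OPEN (8+0=8). Cumulative: 108
Frame 10: OPEN. Sum of all frame-10 rolls (0+7) = 7. Cumulative: 115

Answer: 14 23 43 60 68 85 92 100 108 115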